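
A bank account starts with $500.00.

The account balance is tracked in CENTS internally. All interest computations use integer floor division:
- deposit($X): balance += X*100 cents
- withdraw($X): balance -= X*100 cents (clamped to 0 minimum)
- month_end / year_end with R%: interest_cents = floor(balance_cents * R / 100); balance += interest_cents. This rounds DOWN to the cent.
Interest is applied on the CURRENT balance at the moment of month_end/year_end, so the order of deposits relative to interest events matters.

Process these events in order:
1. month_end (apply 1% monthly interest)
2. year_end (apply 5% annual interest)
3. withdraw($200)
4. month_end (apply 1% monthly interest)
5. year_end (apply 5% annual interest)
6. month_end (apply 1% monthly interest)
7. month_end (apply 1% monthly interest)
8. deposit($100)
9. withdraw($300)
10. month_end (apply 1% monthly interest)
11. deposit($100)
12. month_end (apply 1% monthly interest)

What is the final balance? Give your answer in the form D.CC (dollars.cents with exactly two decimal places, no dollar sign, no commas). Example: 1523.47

Answer: 261.40

Derivation:
After 1 (month_end (apply 1% monthly interest)): balance=$505.00 total_interest=$5.00
After 2 (year_end (apply 5% annual interest)): balance=$530.25 total_interest=$30.25
After 3 (withdraw($200)): balance=$330.25 total_interest=$30.25
After 4 (month_end (apply 1% monthly interest)): balance=$333.55 total_interest=$33.55
After 5 (year_end (apply 5% annual interest)): balance=$350.22 total_interest=$50.22
After 6 (month_end (apply 1% monthly interest)): balance=$353.72 total_interest=$53.72
After 7 (month_end (apply 1% monthly interest)): balance=$357.25 total_interest=$57.25
After 8 (deposit($100)): balance=$457.25 total_interest=$57.25
After 9 (withdraw($300)): balance=$157.25 total_interest=$57.25
After 10 (month_end (apply 1% monthly interest)): balance=$158.82 total_interest=$58.82
After 11 (deposit($100)): balance=$258.82 total_interest=$58.82
After 12 (month_end (apply 1% monthly interest)): balance=$261.40 total_interest=$61.40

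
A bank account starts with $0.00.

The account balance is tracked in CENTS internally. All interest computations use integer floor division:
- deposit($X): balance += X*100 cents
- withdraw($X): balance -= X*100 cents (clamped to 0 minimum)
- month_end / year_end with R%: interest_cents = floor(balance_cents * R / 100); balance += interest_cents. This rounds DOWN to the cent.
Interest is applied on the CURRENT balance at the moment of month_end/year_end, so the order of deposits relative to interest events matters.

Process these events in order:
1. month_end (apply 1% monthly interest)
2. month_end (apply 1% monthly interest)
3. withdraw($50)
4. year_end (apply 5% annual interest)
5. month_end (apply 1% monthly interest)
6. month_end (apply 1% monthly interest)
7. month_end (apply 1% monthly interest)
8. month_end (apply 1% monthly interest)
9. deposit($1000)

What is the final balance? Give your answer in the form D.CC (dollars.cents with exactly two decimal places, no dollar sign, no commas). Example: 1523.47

Answer: 1000.00

Derivation:
After 1 (month_end (apply 1% monthly interest)): balance=$0.00 total_interest=$0.00
After 2 (month_end (apply 1% monthly interest)): balance=$0.00 total_interest=$0.00
After 3 (withdraw($50)): balance=$0.00 total_interest=$0.00
After 4 (year_end (apply 5% annual interest)): balance=$0.00 total_interest=$0.00
After 5 (month_end (apply 1% monthly interest)): balance=$0.00 total_interest=$0.00
After 6 (month_end (apply 1% monthly interest)): balance=$0.00 total_interest=$0.00
After 7 (month_end (apply 1% monthly interest)): balance=$0.00 total_interest=$0.00
After 8 (month_end (apply 1% monthly interest)): balance=$0.00 total_interest=$0.00
After 9 (deposit($1000)): balance=$1000.00 total_interest=$0.00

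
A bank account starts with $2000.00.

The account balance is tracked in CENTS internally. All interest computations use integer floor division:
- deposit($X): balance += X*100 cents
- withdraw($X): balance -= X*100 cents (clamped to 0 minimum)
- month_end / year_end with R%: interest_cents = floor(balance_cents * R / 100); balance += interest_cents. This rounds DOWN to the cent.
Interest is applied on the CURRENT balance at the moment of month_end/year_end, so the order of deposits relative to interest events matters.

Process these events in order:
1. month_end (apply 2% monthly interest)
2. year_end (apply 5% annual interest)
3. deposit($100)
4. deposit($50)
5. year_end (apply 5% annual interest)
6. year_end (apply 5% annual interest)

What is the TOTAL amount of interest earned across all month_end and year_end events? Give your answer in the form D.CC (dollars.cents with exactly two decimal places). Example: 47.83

Answer: 376.93

Derivation:
After 1 (month_end (apply 2% monthly interest)): balance=$2040.00 total_interest=$40.00
After 2 (year_end (apply 5% annual interest)): balance=$2142.00 total_interest=$142.00
After 3 (deposit($100)): balance=$2242.00 total_interest=$142.00
After 4 (deposit($50)): balance=$2292.00 total_interest=$142.00
After 5 (year_end (apply 5% annual interest)): balance=$2406.60 total_interest=$256.60
After 6 (year_end (apply 5% annual interest)): balance=$2526.93 total_interest=$376.93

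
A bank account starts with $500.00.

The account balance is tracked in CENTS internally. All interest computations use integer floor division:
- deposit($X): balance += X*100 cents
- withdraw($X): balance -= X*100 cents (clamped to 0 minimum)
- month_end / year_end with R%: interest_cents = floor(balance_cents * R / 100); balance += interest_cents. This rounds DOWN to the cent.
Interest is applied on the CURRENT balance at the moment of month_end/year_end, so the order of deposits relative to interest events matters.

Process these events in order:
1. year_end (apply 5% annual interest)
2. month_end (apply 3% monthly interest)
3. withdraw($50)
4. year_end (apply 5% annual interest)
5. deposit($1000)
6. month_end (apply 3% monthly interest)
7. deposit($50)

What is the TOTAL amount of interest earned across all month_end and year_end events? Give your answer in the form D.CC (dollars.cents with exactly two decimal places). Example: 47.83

Answer: 110.73

Derivation:
After 1 (year_end (apply 5% annual interest)): balance=$525.00 total_interest=$25.00
After 2 (month_end (apply 3% monthly interest)): balance=$540.75 total_interest=$40.75
After 3 (withdraw($50)): balance=$490.75 total_interest=$40.75
After 4 (year_end (apply 5% annual interest)): balance=$515.28 total_interest=$65.28
After 5 (deposit($1000)): balance=$1515.28 total_interest=$65.28
After 6 (month_end (apply 3% monthly interest)): balance=$1560.73 total_interest=$110.73
After 7 (deposit($50)): balance=$1610.73 total_interest=$110.73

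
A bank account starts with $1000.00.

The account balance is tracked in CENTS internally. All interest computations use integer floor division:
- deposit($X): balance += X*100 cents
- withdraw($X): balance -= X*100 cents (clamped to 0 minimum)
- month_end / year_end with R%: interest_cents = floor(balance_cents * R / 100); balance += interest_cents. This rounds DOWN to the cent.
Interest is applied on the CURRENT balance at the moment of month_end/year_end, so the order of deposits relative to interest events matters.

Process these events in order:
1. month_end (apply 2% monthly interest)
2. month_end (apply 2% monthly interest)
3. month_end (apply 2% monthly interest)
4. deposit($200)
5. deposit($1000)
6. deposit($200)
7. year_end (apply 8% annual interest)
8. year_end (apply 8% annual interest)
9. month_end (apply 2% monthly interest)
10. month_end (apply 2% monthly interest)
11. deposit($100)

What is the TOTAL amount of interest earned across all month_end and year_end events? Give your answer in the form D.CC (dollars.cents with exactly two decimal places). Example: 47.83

After 1 (month_end (apply 2% monthly interest)): balance=$1020.00 total_interest=$20.00
After 2 (month_end (apply 2% monthly interest)): balance=$1040.40 total_interest=$40.40
After 3 (month_end (apply 2% monthly interest)): balance=$1061.20 total_interest=$61.20
After 4 (deposit($200)): balance=$1261.20 total_interest=$61.20
After 5 (deposit($1000)): balance=$2261.20 total_interest=$61.20
After 6 (deposit($200)): balance=$2461.20 total_interest=$61.20
After 7 (year_end (apply 8% annual interest)): balance=$2658.09 total_interest=$258.09
After 8 (year_end (apply 8% annual interest)): balance=$2870.73 total_interest=$470.73
After 9 (month_end (apply 2% monthly interest)): balance=$2928.14 total_interest=$528.14
After 10 (month_end (apply 2% monthly interest)): balance=$2986.70 total_interest=$586.70
After 11 (deposit($100)): balance=$3086.70 total_interest=$586.70

Answer: 586.70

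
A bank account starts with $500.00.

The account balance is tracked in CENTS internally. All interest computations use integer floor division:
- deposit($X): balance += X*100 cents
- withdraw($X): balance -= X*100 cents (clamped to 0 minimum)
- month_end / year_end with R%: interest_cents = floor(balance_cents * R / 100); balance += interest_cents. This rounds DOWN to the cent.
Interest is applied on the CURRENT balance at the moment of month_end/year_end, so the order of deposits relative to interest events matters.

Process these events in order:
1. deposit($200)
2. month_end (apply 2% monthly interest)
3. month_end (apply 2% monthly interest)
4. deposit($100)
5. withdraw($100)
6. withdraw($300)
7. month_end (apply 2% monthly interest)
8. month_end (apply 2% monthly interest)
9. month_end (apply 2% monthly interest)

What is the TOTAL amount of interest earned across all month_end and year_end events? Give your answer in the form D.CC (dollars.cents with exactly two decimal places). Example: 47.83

Answer: 54.48

Derivation:
After 1 (deposit($200)): balance=$700.00 total_interest=$0.00
After 2 (month_end (apply 2% monthly interest)): balance=$714.00 total_interest=$14.00
After 3 (month_end (apply 2% monthly interest)): balance=$728.28 total_interest=$28.28
After 4 (deposit($100)): balance=$828.28 total_interest=$28.28
After 5 (withdraw($100)): balance=$728.28 total_interest=$28.28
After 6 (withdraw($300)): balance=$428.28 total_interest=$28.28
After 7 (month_end (apply 2% monthly interest)): balance=$436.84 total_interest=$36.84
After 8 (month_end (apply 2% monthly interest)): balance=$445.57 total_interest=$45.57
After 9 (month_end (apply 2% monthly interest)): balance=$454.48 total_interest=$54.48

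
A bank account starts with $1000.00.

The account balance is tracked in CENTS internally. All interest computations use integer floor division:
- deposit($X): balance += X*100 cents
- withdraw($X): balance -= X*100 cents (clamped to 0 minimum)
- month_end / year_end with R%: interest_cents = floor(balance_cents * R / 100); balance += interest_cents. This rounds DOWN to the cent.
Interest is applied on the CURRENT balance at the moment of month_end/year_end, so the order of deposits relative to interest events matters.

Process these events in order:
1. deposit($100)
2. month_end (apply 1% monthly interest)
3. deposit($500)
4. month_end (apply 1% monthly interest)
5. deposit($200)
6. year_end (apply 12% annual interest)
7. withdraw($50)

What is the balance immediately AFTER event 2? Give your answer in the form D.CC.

Answer: 1111.00

Derivation:
After 1 (deposit($100)): balance=$1100.00 total_interest=$0.00
After 2 (month_end (apply 1% monthly interest)): balance=$1111.00 total_interest=$11.00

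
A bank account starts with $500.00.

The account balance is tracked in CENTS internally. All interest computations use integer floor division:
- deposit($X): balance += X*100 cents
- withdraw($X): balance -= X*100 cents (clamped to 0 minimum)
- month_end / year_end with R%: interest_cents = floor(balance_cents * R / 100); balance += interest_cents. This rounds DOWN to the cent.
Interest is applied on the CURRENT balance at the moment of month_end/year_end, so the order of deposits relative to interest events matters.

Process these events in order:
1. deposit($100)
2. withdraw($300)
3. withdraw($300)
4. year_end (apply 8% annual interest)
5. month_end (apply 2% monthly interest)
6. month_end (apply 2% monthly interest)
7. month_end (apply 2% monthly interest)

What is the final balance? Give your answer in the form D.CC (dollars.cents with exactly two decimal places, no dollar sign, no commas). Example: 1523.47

Answer: 0.00

Derivation:
After 1 (deposit($100)): balance=$600.00 total_interest=$0.00
After 2 (withdraw($300)): balance=$300.00 total_interest=$0.00
After 3 (withdraw($300)): balance=$0.00 total_interest=$0.00
After 4 (year_end (apply 8% annual interest)): balance=$0.00 total_interest=$0.00
After 5 (month_end (apply 2% monthly interest)): balance=$0.00 total_interest=$0.00
After 6 (month_end (apply 2% monthly interest)): balance=$0.00 total_interest=$0.00
After 7 (month_end (apply 2% monthly interest)): balance=$0.00 total_interest=$0.00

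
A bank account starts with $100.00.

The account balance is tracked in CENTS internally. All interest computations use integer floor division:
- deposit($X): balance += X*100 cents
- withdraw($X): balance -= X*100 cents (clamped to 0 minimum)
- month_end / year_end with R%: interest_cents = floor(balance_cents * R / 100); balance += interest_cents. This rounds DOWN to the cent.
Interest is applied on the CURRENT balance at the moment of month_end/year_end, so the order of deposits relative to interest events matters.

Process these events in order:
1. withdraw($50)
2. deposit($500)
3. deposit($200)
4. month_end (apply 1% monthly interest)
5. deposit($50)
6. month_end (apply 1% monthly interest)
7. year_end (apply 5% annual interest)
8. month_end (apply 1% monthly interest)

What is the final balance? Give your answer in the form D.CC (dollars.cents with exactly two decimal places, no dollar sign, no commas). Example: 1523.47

After 1 (withdraw($50)): balance=$50.00 total_interest=$0.00
After 2 (deposit($500)): balance=$550.00 total_interest=$0.00
After 3 (deposit($200)): balance=$750.00 total_interest=$0.00
After 4 (month_end (apply 1% monthly interest)): balance=$757.50 total_interest=$7.50
After 5 (deposit($50)): balance=$807.50 total_interest=$7.50
After 6 (month_end (apply 1% monthly interest)): balance=$815.57 total_interest=$15.57
After 7 (year_end (apply 5% annual interest)): balance=$856.34 total_interest=$56.34
After 8 (month_end (apply 1% monthly interest)): balance=$864.90 total_interest=$64.90

Answer: 864.90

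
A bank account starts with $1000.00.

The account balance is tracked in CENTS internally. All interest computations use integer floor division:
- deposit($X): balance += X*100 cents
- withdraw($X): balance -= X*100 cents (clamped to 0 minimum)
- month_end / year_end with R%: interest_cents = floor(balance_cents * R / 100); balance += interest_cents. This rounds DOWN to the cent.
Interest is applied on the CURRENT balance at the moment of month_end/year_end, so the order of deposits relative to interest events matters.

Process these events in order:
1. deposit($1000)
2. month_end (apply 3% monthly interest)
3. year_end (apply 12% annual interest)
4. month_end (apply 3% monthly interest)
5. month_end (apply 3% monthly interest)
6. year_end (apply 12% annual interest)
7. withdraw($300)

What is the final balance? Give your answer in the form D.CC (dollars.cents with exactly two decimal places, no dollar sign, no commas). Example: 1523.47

Answer: 2441.42

Derivation:
After 1 (deposit($1000)): balance=$2000.00 total_interest=$0.00
After 2 (month_end (apply 3% monthly interest)): balance=$2060.00 total_interest=$60.00
After 3 (year_end (apply 12% annual interest)): balance=$2307.20 total_interest=$307.20
After 4 (month_end (apply 3% monthly interest)): balance=$2376.41 total_interest=$376.41
After 5 (month_end (apply 3% monthly interest)): balance=$2447.70 total_interest=$447.70
After 6 (year_end (apply 12% annual interest)): balance=$2741.42 total_interest=$741.42
After 7 (withdraw($300)): balance=$2441.42 total_interest=$741.42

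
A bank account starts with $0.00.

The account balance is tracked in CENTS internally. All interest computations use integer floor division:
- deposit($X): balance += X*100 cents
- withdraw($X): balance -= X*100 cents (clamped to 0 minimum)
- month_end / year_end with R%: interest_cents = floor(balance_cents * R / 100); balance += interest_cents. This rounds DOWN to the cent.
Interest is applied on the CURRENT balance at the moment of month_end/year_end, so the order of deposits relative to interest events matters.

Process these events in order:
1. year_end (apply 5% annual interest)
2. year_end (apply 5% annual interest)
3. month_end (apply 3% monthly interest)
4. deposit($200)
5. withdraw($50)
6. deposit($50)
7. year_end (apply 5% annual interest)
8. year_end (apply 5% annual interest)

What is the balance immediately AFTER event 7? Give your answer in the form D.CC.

After 1 (year_end (apply 5% annual interest)): balance=$0.00 total_interest=$0.00
After 2 (year_end (apply 5% annual interest)): balance=$0.00 total_interest=$0.00
After 3 (month_end (apply 3% monthly interest)): balance=$0.00 total_interest=$0.00
After 4 (deposit($200)): balance=$200.00 total_interest=$0.00
After 5 (withdraw($50)): balance=$150.00 total_interest=$0.00
After 6 (deposit($50)): balance=$200.00 total_interest=$0.00
After 7 (year_end (apply 5% annual interest)): balance=$210.00 total_interest=$10.00

Answer: 210.00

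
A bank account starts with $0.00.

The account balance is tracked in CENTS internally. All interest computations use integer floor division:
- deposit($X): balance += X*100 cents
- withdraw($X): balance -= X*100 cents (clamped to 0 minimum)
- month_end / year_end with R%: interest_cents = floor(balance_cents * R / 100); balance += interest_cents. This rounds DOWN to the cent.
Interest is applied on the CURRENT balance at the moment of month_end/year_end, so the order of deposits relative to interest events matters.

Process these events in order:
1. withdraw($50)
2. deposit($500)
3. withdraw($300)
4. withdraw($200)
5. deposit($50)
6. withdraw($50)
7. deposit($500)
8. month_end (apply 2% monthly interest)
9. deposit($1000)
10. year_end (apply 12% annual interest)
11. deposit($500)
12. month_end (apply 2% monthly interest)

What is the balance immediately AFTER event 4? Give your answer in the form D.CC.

Answer: 0.00

Derivation:
After 1 (withdraw($50)): balance=$0.00 total_interest=$0.00
After 2 (deposit($500)): balance=$500.00 total_interest=$0.00
After 3 (withdraw($300)): balance=$200.00 total_interest=$0.00
After 4 (withdraw($200)): balance=$0.00 total_interest=$0.00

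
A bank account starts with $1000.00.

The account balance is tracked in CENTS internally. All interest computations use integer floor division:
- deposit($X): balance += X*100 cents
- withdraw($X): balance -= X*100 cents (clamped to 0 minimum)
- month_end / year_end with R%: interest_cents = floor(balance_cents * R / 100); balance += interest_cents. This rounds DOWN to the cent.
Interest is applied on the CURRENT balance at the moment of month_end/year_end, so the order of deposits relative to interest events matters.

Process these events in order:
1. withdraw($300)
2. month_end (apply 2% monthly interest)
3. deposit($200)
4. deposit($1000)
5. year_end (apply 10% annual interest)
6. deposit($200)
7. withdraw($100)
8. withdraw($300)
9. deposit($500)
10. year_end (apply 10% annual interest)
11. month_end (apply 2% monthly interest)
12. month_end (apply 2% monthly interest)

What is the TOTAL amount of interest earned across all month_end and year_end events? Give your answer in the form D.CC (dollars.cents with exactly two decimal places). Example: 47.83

After 1 (withdraw($300)): balance=$700.00 total_interest=$0.00
After 2 (month_end (apply 2% monthly interest)): balance=$714.00 total_interest=$14.00
After 3 (deposit($200)): balance=$914.00 total_interest=$14.00
After 4 (deposit($1000)): balance=$1914.00 total_interest=$14.00
After 5 (year_end (apply 10% annual interest)): balance=$2105.40 total_interest=$205.40
After 6 (deposit($200)): balance=$2305.40 total_interest=$205.40
After 7 (withdraw($100)): balance=$2205.40 total_interest=$205.40
After 8 (withdraw($300)): balance=$1905.40 total_interest=$205.40
After 9 (deposit($500)): balance=$2405.40 total_interest=$205.40
After 10 (year_end (apply 10% annual interest)): balance=$2645.94 total_interest=$445.94
After 11 (month_end (apply 2% monthly interest)): balance=$2698.85 total_interest=$498.85
After 12 (month_end (apply 2% monthly interest)): balance=$2752.82 total_interest=$552.82

Answer: 552.82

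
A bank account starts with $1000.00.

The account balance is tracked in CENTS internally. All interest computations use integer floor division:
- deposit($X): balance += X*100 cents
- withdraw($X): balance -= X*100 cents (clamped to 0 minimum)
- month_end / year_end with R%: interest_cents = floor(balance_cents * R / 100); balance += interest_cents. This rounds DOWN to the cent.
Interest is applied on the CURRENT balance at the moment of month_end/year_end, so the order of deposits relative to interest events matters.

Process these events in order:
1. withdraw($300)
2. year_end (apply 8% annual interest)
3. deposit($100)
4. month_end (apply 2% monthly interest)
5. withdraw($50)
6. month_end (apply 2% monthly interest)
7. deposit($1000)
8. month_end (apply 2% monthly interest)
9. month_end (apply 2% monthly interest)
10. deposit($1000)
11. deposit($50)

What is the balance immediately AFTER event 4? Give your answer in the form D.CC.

Answer: 873.12

Derivation:
After 1 (withdraw($300)): balance=$700.00 total_interest=$0.00
After 2 (year_end (apply 8% annual interest)): balance=$756.00 total_interest=$56.00
After 3 (deposit($100)): balance=$856.00 total_interest=$56.00
After 4 (month_end (apply 2% monthly interest)): balance=$873.12 total_interest=$73.12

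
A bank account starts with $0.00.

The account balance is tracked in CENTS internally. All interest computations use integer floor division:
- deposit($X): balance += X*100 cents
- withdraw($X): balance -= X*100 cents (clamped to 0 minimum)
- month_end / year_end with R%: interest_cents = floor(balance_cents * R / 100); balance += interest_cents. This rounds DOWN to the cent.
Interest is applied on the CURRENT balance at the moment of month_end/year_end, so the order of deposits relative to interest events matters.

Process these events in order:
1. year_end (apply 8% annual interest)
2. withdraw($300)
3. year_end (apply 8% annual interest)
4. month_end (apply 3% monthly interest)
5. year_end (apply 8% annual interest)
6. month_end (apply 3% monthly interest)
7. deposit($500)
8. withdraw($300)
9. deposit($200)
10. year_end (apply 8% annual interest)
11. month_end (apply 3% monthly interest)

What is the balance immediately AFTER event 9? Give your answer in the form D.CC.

Answer: 400.00

Derivation:
After 1 (year_end (apply 8% annual interest)): balance=$0.00 total_interest=$0.00
After 2 (withdraw($300)): balance=$0.00 total_interest=$0.00
After 3 (year_end (apply 8% annual interest)): balance=$0.00 total_interest=$0.00
After 4 (month_end (apply 3% monthly interest)): balance=$0.00 total_interest=$0.00
After 5 (year_end (apply 8% annual interest)): balance=$0.00 total_interest=$0.00
After 6 (month_end (apply 3% monthly interest)): balance=$0.00 total_interest=$0.00
After 7 (deposit($500)): balance=$500.00 total_interest=$0.00
After 8 (withdraw($300)): balance=$200.00 total_interest=$0.00
After 9 (deposit($200)): balance=$400.00 total_interest=$0.00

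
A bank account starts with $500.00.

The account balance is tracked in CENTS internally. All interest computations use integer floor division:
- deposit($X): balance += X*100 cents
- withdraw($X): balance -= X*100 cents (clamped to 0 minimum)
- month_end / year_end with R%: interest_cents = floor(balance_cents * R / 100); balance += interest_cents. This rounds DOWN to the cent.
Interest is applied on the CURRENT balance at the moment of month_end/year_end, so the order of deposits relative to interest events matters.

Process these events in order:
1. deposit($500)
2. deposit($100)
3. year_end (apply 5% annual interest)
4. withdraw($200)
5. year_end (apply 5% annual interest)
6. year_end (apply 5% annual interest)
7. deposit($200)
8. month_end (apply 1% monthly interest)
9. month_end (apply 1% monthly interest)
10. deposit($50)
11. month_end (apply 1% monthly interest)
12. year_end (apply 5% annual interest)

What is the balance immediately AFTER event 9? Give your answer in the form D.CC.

Answer: 1278.05

Derivation:
After 1 (deposit($500)): balance=$1000.00 total_interest=$0.00
After 2 (deposit($100)): balance=$1100.00 total_interest=$0.00
After 3 (year_end (apply 5% annual interest)): balance=$1155.00 total_interest=$55.00
After 4 (withdraw($200)): balance=$955.00 total_interest=$55.00
After 5 (year_end (apply 5% annual interest)): balance=$1002.75 total_interest=$102.75
After 6 (year_end (apply 5% annual interest)): balance=$1052.88 total_interest=$152.88
After 7 (deposit($200)): balance=$1252.88 total_interest=$152.88
After 8 (month_end (apply 1% monthly interest)): balance=$1265.40 total_interest=$165.40
After 9 (month_end (apply 1% monthly interest)): balance=$1278.05 total_interest=$178.05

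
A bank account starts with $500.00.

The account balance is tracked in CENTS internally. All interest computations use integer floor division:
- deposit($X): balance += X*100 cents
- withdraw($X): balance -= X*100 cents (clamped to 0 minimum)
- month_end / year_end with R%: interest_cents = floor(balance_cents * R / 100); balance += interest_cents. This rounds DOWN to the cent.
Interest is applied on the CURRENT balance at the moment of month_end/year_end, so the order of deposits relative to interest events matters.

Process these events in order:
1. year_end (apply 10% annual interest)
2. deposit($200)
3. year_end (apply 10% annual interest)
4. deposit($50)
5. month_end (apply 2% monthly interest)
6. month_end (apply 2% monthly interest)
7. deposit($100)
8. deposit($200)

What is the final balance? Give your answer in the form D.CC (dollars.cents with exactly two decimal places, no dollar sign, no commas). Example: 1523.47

After 1 (year_end (apply 10% annual interest)): balance=$550.00 total_interest=$50.00
After 2 (deposit($200)): balance=$750.00 total_interest=$50.00
After 3 (year_end (apply 10% annual interest)): balance=$825.00 total_interest=$125.00
After 4 (deposit($50)): balance=$875.00 total_interest=$125.00
After 5 (month_end (apply 2% monthly interest)): balance=$892.50 total_interest=$142.50
After 6 (month_end (apply 2% monthly interest)): balance=$910.35 total_interest=$160.35
After 7 (deposit($100)): balance=$1010.35 total_interest=$160.35
After 8 (deposit($200)): balance=$1210.35 total_interest=$160.35

Answer: 1210.35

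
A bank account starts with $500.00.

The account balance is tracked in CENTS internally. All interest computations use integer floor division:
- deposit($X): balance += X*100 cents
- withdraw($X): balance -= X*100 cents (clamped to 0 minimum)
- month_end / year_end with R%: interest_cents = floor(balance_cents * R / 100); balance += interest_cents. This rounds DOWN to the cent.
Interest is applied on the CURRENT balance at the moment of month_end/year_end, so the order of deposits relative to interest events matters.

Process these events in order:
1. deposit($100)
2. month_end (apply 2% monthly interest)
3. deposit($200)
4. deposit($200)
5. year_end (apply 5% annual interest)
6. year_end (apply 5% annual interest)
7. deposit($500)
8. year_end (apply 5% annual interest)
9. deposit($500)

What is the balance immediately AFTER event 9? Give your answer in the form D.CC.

After 1 (deposit($100)): balance=$600.00 total_interest=$0.00
After 2 (month_end (apply 2% monthly interest)): balance=$612.00 total_interest=$12.00
After 3 (deposit($200)): balance=$812.00 total_interest=$12.00
After 4 (deposit($200)): balance=$1012.00 total_interest=$12.00
After 5 (year_end (apply 5% annual interest)): balance=$1062.60 total_interest=$62.60
After 6 (year_end (apply 5% annual interest)): balance=$1115.73 total_interest=$115.73
After 7 (deposit($500)): balance=$1615.73 total_interest=$115.73
After 8 (year_end (apply 5% annual interest)): balance=$1696.51 total_interest=$196.51
After 9 (deposit($500)): balance=$2196.51 total_interest=$196.51

Answer: 2196.51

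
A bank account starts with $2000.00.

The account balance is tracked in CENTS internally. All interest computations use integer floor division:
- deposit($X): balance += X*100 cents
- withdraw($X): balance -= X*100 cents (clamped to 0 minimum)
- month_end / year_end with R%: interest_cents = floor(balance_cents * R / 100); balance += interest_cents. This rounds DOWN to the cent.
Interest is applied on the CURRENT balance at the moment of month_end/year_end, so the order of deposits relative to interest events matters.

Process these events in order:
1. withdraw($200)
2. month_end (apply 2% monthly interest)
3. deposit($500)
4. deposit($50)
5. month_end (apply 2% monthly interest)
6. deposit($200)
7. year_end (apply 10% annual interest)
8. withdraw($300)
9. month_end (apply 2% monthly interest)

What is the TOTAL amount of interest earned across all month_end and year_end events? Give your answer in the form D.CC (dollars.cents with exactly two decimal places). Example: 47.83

After 1 (withdraw($200)): balance=$1800.00 total_interest=$0.00
After 2 (month_end (apply 2% monthly interest)): balance=$1836.00 total_interest=$36.00
After 3 (deposit($500)): balance=$2336.00 total_interest=$36.00
After 4 (deposit($50)): balance=$2386.00 total_interest=$36.00
After 5 (month_end (apply 2% monthly interest)): balance=$2433.72 total_interest=$83.72
After 6 (deposit($200)): balance=$2633.72 total_interest=$83.72
After 7 (year_end (apply 10% annual interest)): balance=$2897.09 total_interest=$347.09
After 8 (withdraw($300)): balance=$2597.09 total_interest=$347.09
After 9 (month_end (apply 2% monthly interest)): balance=$2649.03 total_interest=$399.03

Answer: 399.03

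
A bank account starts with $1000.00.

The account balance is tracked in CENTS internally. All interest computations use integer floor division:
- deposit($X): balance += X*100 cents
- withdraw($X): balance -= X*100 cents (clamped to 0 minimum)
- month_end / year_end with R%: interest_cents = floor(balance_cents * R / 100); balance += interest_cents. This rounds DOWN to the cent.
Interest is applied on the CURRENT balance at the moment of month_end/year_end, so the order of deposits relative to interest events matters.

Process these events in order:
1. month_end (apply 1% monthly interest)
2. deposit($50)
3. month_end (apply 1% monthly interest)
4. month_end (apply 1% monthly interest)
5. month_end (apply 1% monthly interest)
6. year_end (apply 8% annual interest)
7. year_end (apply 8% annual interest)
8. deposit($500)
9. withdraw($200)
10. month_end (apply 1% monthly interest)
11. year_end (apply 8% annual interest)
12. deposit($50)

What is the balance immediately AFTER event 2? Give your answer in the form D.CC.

After 1 (month_end (apply 1% monthly interest)): balance=$1010.00 total_interest=$10.00
After 2 (deposit($50)): balance=$1060.00 total_interest=$10.00

Answer: 1060.00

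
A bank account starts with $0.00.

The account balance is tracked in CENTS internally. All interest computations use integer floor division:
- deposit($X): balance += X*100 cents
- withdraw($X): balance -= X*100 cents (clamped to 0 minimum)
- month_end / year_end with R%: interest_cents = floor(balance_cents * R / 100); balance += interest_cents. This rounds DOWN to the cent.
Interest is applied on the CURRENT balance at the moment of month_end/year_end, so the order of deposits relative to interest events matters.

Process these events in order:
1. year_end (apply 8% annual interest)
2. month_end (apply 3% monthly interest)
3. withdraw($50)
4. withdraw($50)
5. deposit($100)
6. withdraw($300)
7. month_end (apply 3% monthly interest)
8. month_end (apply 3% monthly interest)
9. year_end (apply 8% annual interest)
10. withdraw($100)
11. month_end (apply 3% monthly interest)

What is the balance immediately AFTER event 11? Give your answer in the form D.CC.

Answer: 0.00

Derivation:
After 1 (year_end (apply 8% annual interest)): balance=$0.00 total_interest=$0.00
After 2 (month_end (apply 3% monthly interest)): balance=$0.00 total_interest=$0.00
After 3 (withdraw($50)): balance=$0.00 total_interest=$0.00
After 4 (withdraw($50)): balance=$0.00 total_interest=$0.00
After 5 (deposit($100)): balance=$100.00 total_interest=$0.00
After 6 (withdraw($300)): balance=$0.00 total_interest=$0.00
After 7 (month_end (apply 3% monthly interest)): balance=$0.00 total_interest=$0.00
After 8 (month_end (apply 3% monthly interest)): balance=$0.00 total_interest=$0.00
After 9 (year_end (apply 8% annual interest)): balance=$0.00 total_interest=$0.00
After 10 (withdraw($100)): balance=$0.00 total_interest=$0.00
After 11 (month_end (apply 3% monthly interest)): balance=$0.00 total_interest=$0.00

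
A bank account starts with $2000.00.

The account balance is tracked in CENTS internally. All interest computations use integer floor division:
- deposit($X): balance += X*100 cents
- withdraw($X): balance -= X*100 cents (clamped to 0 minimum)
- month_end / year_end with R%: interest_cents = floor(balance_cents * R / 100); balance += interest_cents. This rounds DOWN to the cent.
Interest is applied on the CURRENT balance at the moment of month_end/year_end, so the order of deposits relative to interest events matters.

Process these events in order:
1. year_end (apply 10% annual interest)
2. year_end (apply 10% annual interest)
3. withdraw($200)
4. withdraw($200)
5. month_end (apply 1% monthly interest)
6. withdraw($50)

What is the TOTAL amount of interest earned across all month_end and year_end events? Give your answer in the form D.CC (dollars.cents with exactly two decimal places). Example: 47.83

Answer: 440.20

Derivation:
After 1 (year_end (apply 10% annual interest)): balance=$2200.00 total_interest=$200.00
After 2 (year_end (apply 10% annual interest)): balance=$2420.00 total_interest=$420.00
After 3 (withdraw($200)): balance=$2220.00 total_interest=$420.00
After 4 (withdraw($200)): balance=$2020.00 total_interest=$420.00
After 5 (month_end (apply 1% monthly interest)): balance=$2040.20 total_interest=$440.20
After 6 (withdraw($50)): balance=$1990.20 total_interest=$440.20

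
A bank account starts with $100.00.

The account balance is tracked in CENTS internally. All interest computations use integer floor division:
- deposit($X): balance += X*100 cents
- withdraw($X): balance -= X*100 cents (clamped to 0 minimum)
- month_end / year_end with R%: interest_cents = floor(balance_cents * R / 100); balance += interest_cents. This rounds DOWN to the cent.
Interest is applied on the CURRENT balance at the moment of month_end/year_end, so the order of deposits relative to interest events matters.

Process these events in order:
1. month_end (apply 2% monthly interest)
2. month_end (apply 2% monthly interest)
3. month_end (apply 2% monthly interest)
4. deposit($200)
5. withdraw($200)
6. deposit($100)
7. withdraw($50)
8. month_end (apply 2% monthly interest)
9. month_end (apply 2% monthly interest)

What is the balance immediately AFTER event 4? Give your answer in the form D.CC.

Answer: 306.12

Derivation:
After 1 (month_end (apply 2% monthly interest)): balance=$102.00 total_interest=$2.00
After 2 (month_end (apply 2% monthly interest)): balance=$104.04 total_interest=$4.04
After 3 (month_end (apply 2% monthly interest)): balance=$106.12 total_interest=$6.12
After 4 (deposit($200)): balance=$306.12 total_interest=$6.12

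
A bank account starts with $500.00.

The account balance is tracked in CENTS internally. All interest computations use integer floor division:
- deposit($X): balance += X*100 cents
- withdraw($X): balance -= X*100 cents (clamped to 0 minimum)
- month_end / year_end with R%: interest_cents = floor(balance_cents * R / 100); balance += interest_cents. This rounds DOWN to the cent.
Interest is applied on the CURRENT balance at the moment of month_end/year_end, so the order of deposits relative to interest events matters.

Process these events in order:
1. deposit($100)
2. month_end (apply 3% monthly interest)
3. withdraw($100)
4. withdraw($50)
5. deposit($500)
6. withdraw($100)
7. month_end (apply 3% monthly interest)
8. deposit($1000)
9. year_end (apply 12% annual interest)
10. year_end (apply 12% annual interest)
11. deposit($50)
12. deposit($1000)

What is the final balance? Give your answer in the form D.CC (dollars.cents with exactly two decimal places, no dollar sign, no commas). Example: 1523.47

Answer: 3425.87

Derivation:
After 1 (deposit($100)): balance=$600.00 total_interest=$0.00
After 2 (month_end (apply 3% monthly interest)): balance=$618.00 total_interest=$18.00
After 3 (withdraw($100)): balance=$518.00 total_interest=$18.00
After 4 (withdraw($50)): balance=$468.00 total_interest=$18.00
After 5 (deposit($500)): balance=$968.00 total_interest=$18.00
After 6 (withdraw($100)): balance=$868.00 total_interest=$18.00
After 7 (month_end (apply 3% monthly interest)): balance=$894.04 total_interest=$44.04
After 8 (deposit($1000)): balance=$1894.04 total_interest=$44.04
After 9 (year_end (apply 12% annual interest)): balance=$2121.32 total_interest=$271.32
After 10 (year_end (apply 12% annual interest)): balance=$2375.87 total_interest=$525.87
After 11 (deposit($50)): balance=$2425.87 total_interest=$525.87
After 12 (deposit($1000)): balance=$3425.87 total_interest=$525.87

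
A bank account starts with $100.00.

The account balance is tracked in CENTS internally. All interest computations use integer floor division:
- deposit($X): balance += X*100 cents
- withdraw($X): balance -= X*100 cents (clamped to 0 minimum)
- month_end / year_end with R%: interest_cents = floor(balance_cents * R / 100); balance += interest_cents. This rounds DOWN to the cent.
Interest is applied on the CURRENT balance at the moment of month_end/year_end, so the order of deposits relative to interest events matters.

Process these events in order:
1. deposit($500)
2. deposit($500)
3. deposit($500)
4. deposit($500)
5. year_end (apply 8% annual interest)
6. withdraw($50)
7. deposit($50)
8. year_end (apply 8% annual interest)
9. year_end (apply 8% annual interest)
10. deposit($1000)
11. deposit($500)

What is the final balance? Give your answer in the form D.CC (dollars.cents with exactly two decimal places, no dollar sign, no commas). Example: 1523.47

Answer: 4145.39

Derivation:
After 1 (deposit($500)): balance=$600.00 total_interest=$0.00
After 2 (deposit($500)): balance=$1100.00 total_interest=$0.00
After 3 (deposit($500)): balance=$1600.00 total_interest=$0.00
After 4 (deposit($500)): balance=$2100.00 total_interest=$0.00
After 5 (year_end (apply 8% annual interest)): balance=$2268.00 total_interest=$168.00
After 6 (withdraw($50)): balance=$2218.00 total_interest=$168.00
After 7 (deposit($50)): balance=$2268.00 total_interest=$168.00
After 8 (year_end (apply 8% annual interest)): balance=$2449.44 total_interest=$349.44
After 9 (year_end (apply 8% annual interest)): balance=$2645.39 total_interest=$545.39
After 10 (deposit($1000)): balance=$3645.39 total_interest=$545.39
After 11 (deposit($500)): balance=$4145.39 total_interest=$545.39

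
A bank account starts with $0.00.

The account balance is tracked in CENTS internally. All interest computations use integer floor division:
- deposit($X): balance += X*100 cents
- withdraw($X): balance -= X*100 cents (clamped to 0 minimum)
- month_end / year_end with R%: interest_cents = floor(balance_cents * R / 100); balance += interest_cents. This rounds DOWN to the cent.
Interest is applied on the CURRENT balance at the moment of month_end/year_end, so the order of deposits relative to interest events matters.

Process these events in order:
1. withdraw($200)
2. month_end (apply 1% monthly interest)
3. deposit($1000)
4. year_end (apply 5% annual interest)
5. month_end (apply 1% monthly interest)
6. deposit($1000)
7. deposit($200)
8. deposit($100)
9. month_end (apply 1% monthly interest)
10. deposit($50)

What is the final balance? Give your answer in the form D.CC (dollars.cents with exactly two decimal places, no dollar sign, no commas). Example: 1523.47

After 1 (withdraw($200)): balance=$0.00 total_interest=$0.00
After 2 (month_end (apply 1% monthly interest)): balance=$0.00 total_interest=$0.00
After 3 (deposit($1000)): balance=$1000.00 total_interest=$0.00
After 4 (year_end (apply 5% annual interest)): balance=$1050.00 total_interest=$50.00
After 5 (month_end (apply 1% monthly interest)): balance=$1060.50 total_interest=$60.50
After 6 (deposit($1000)): balance=$2060.50 total_interest=$60.50
After 7 (deposit($200)): balance=$2260.50 total_interest=$60.50
After 8 (deposit($100)): balance=$2360.50 total_interest=$60.50
After 9 (month_end (apply 1% monthly interest)): balance=$2384.10 total_interest=$84.10
After 10 (deposit($50)): balance=$2434.10 total_interest=$84.10

Answer: 2434.10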